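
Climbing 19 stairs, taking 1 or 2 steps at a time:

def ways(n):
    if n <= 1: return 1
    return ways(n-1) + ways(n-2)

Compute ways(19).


Building up from base cases:
ways(0) = 1
ways(1) = 1
ways(2) = ways(1) + ways(0) = 1 + 1 = 2
ways(3) = ways(2) + ways(1) = 2 + 1 = 3
ways(4) = ways(3) + ways(2) = 3 + 2 = 5
ways(5) = ways(4) + ways(3) = 5 + 3 = 8
ways(6) = ways(5) + ways(4) = 8 + 5 = 13
ways(7) = ways(6) + ways(5) = 13 + 8 = 21
ways(8) = ways(7) + ways(6) = 21 + 13 = 34
ways(9) = ways(8) + ways(7) = 34 + 21 = 55
ways(10) = ways(9) + ways(8) = 55 + 34 = 89
ways(11) = ways(10) + ways(9) = 89 + 55 = 144
ways(12) = ways(11) + ways(10) = 144 + 89 = 233
ways(13) = ways(12) + ways(11) = 233 + 144 = 377
ways(14) = ways(13) + ways(12) = 377 + 233 = 610
ways(15) = ways(14) + ways(13) = 610 + 377 = 987
ways(16) = ways(15) + ways(14) = 987 + 610 = 1597
ways(17) = ways(16) + ways(15) = 1597 + 987 = 2584
ways(18) = ways(17) + ways(16) = 2584 + 1597 = 4181
ways(19) = ways(18) + ways(17) = 4181 + 2584 = 6765

6765


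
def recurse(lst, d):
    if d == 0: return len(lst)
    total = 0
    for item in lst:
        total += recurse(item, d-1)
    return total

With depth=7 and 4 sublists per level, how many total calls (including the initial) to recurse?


At depth 0 (root): 1 call
At depth 1: each of 1 parents calls recurse on 4 children = 4 calls
At depth 2: each of 4 parents calls recurse on 4 children = 16 calls
At depth 3: each of 16 parents calls recurse on 4 children = 64 calls
At depth 4: each of 64 parents calls recurse on 4 children = 256 calls
At depth 5: each of 256 parents calls recurse on 4 children = 1024 calls
At depth 6: each of 1024 parents calls recurse on 4 children = 4096 calls
At depth 7: each of 4096 parents calls recurse on 4 children = 16384 calls
Total: 1 + 4 + 16 + 64 + 256 + 1024 + 4096 + 16384 = 21845

21845


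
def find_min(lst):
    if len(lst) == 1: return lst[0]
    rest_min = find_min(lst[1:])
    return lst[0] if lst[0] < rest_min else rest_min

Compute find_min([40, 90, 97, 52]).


find_min([40, 90, 97, 52]): compare 40 with find_min([90, 97, 52])
find_min([90, 97, 52]): compare 90 with find_min([97, 52])
find_min([97, 52]): compare 97 with find_min([52])
find_min([52]) = 52  (base case)
Compare 97 with 52 -> 52
Compare 90 with 52 -> 52
Compare 40 with 52 -> 40

40


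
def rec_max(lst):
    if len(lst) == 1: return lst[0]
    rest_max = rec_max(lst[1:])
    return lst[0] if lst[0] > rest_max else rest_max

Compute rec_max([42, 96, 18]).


rec_max([42, 96, 18]): compare 42 with rec_max([96, 18])
rec_max([96, 18]): compare 96 with rec_max([18])
rec_max([18]) = 18  (base case)
Compare 96 with 18 -> 96
Compare 42 with 96 -> 96

96


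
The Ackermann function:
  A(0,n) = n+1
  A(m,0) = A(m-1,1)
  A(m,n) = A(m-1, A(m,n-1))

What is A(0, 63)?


A(0, 63) = 64
Result: A(0, 63) = 64

64


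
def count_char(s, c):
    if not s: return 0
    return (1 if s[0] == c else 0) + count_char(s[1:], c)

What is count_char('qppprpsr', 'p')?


s[0]='q' != 'p' -> 0
s[0]='p' == 'p' -> 1
s[0]='p' == 'p' -> 1
s[0]='p' == 'p' -> 1
s[0]='r' != 'p' -> 0
s[0]='p' == 'p' -> 1
s[0]='s' != 'p' -> 0
s[0]='r' != 'p' -> 0
Sum: 0 + 1 + 1 + 1 + 0 + 1 + 0 + 0 = 4

4


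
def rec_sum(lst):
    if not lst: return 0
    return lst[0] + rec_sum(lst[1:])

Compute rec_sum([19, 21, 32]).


rec_sum([19, 21, 32]) = 19 + rec_sum([21, 32])
rec_sum([21, 32]) = 21 + rec_sum([32])
rec_sum([32]) = 32 + rec_sum([])
rec_sum([]) = 0  (base case)
Total: 19 + 21 + 32 + 0 = 72

72


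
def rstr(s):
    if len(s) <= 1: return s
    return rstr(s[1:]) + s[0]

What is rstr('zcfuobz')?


rstr('zcfuobz') = rstr('cfuobz') + 'z'
rstr('cfuobz') = rstr('fuobz') + 'c'
rstr('fuobz') = rstr('uobz') + 'f'
rstr('uobz') = rstr('obz') + 'u'
rstr('obz') = rstr('bz') + 'o'
rstr('bz') = rstr('z') + 'b'
rstr('z') = 'z'  (base case)
Concatenating: 'z' + 'b' + 'o' + 'u' + 'f' + 'c' + 'z' = 'zboufcz'

zboufcz


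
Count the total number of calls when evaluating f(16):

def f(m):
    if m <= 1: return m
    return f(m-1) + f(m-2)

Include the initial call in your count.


Let C(n) = total calls for f(n)
C(0) = 1, C(1) = 1
C(2) = 1 + C(1) + C(0) = 1 + 1 + 1 = 3
C(3) = 1 + C(2) + C(1) = 1 + 3 + 1 = 5
C(4) = 1 + C(3) + C(2) = 1 + 5 + 3 = 9
C(5) = 1 + C(4) + C(3) = 1 + 9 + 5 = 15
C(6) = 1 + C(5) + C(4) = 1 + 15 + 9 = 25
C(7) = 1 + C(6) + C(5) = 1 + 25 + 15 = 41
C(8) = 1 + C(7) + C(6) = 1 + 41 + 25 = 67
C(9) = 1 + C(8) + C(7) = 1 + 67 + 41 = 109
C(10) = 1 + C(9) + C(8) = 1 + 109 + 67 = 177
C(11) = 1 + C(10) + C(9) = 1 + 177 + 109 = 287
C(12) = 1 + C(11) + C(10) = 1 + 287 + 177 = 465
C(13) = 1 + C(12) + C(11) = 1 + 465 + 287 = 753
C(14) = 1 + C(13) + C(12) = 1 + 753 + 465 = 1219
C(15) = 1 + C(14) + C(13) = 1 + 1219 + 753 = 1973
C(16) = 1 + C(15) + C(14) = 1 + 1973 + 1219 = 3193

3193


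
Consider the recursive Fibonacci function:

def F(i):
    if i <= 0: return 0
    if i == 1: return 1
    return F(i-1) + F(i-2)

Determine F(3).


Computing F(3) bottom-up:
F(0) = 0
F(1) = 1
F(2) = F(1) + F(0) = 1 + 0 = 1
F(3) = F(2) + F(1) = 1 + 1 = 2

2


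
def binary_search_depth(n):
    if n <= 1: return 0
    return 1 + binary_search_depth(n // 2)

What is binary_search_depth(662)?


662 / 2 = 331
331 / 2 = 165
165 / 2 = 82
82 / 2 = 41
41 / 2 = 20
20 / 2 = 10
10 / 2 = 5
5 / 2 = 2
2 / 2 = 1
Reached 1 after 9 halvings

9


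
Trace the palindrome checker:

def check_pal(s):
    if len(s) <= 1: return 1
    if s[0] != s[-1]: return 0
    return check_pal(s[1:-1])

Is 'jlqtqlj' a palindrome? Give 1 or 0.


check_pal('jlqtqlj'): s[0]='j' == s[-1]='j' -> check check_pal('lqtql')
check_pal('lqtql'): s[0]='l' == s[-1]='l' -> check check_pal('qtq')
check_pal('qtq'): s[0]='q' == s[-1]='q' -> check check_pal('t')
check_pal('t'): len <= 1 -> return 1  (base case)
Result: 1 (palindrome)

1


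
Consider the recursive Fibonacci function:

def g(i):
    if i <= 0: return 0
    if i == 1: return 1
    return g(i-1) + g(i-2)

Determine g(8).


Computing g(8) bottom-up:
g(0) = 0
g(1) = 1
g(2) = g(1) + g(0) = 1 + 0 = 1
g(3) = g(2) + g(1) = 1 + 1 = 2
g(4) = g(3) + g(2) = 2 + 1 = 3
g(5) = g(4) + g(3) = 3 + 2 = 5
g(6) = g(5) + g(4) = 5 + 3 = 8
g(7) = g(6) + g(5) = 8 + 5 = 13
g(8) = g(7) + g(6) = 13 + 8 = 21

21


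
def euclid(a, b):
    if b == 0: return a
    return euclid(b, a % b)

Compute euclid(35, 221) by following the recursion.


euclid(35, 221) = euclid(221, 35)
euclid(221, 35) = euclid(35, 11)
euclid(35, 11) = euclid(11, 2)
euclid(11, 2) = euclid(2, 1)
euclid(2, 1) = euclid(1, 0)
euclid(1, 0) = 1  (base case)

1


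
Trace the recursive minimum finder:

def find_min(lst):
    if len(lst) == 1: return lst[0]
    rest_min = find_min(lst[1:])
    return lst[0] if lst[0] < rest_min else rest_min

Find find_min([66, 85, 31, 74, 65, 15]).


find_min([66, 85, 31, 74, 65, 15]): compare 66 with find_min([85, 31, 74, 65, 15])
find_min([85, 31, 74, 65, 15]): compare 85 with find_min([31, 74, 65, 15])
find_min([31, 74, 65, 15]): compare 31 with find_min([74, 65, 15])
find_min([74, 65, 15]): compare 74 with find_min([65, 15])
find_min([65, 15]): compare 65 with find_min([15])
find_min([15]) = 15  (base case)
Compare 65 with 15 -> 15
Compare 74 with 15 -> 15
Compare 31 with 15 -> 15
Compare 85 with 15 -> 15
Compare 66 with 15 -> 15

15


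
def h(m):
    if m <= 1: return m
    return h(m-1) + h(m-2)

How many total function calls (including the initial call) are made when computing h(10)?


Let C(n) = total calls for h(n)
C(0) = 1, C(1) = 1
C(2) = 1 + C(1) + C(0) = 1 + 1 + 1 = 3
C(3) = 1 + C(2) + C(1) = 1 + 3 + 1 = 5
C(4) = 1 + C(3) + C(2) = 1 + 5 + 3 = 9
C(5) = 1 + C(4) + C(3) = 1 + 9 + 5 = 15
C(6) = 1 + C(5) + C(4) = 1 + 15 + 9 = 25
C(7) = 1 + C(6) + C(5) = 1 + 25 + 15 = 41
C(8) = 1 + C(7) + C(6) = 1 + 41 + 25 = 67
C(9) = 1 + C(8) + C(7) = 1 + 67 + 41 = 109
C(10) = 1 + C(9) + C(8) = 1 + 109 + 67 = 177

177


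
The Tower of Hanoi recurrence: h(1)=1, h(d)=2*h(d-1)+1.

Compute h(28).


h(28) = 2 * h(27) + 1
h(27) = 2 * h(26) + 1
h(26) = 2 * h(25) + 1
h(25) = 2 * h(24) + 1
h(24) = 2 * h(23) + 1
h(23) = 2 * h(22) + 1
h(22) = 2 * h(21) + 1
h(21) = 2 * h(20) + 1
h(20) = 2 * h(19) + 1
h(19) = 2 * h(18) + 1
h(18) = 2 * h(17) + 1
h(17) = 2 * h(16) + 1
h(16) = 2 * h(15) + 1
h(15) = 2 * h(14) + 1
h(14) = 2 * h(13) + 1
h(13) = 2 * h(12) + 1
h(12) = 2 * h(11) + 1
h(11) = 2 * h(10) + 1
h(10) = 2 * h(9) + 1
h(9) = 2 * h(8) + 1
h(8) = 2 * h(7) + 1
h(7) = 2 * h(6) + 1
h(6) = 2 * h(5) + 1
h(5) = 2 * h(4) + 1
h(4) = 2 * h(3) + 1
h(3) = 2 * h(2) + 1
h(2) = 2 * h(1) + 1
h(1) = 1  (base case)
h(2) = 2 * 1 + 1 = 3
h(3) = 2 * 3 + 1 = 7
h(4) = 2 * 7 + 1 = 15
h(5) = 2 * 15 + 1 = 31
h(6) = 2 * 31 + 1 = 63
h(7) = 2 * 63 + 1 = 127
h(8) = 2 * 127 + 1 = 255
h(9) = 2 * 255 + 1 = 511
h(10) = 2 * 511 + 1 = 1023
h(11) = 2 * 1023 + 1 = 2047
h(12) = 2 * 2047 + 1 = 4095
h(13) = 2 * 4095 + 1 = 8191
h(14) = 2 * 8191 + 1 = 16383
h(15) = 2 * 16383 + 1 = 32767
h(16) = 2 * 32767 + 1 = 65535
h(17) = 2 * 65535 + 1 = 131071
h(18) = 2 * 131071 + 1 = 262143
h(19) = 2 * 262143 + 1 = 524287
h(20) = 2 * 524287 + 1 = 1048575
h(21) = 2 * 1048575 + 1 = 2097151
h(22) = 2 * 2097151 + 1 = 4194303
h(23) = 2 * 4194303 + 1 = 8388607
h(24) = 2 * 8388607 + 1 = 16777215
h(25) = 2 * 16777215 + 1 = 33554431
h(26) = 2 * 33554431 + 1 = 67108863
h(27) = 2 * 67108863 + 1 = 134217727
h(28) = 2 * 134217727 + 1 = 268435455

268435455


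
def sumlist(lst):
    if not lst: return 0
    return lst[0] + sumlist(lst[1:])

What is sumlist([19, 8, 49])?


sumlist([19, 8, 49]) = 19 + sumlist([8, 49])
sumlist([8, 49]) = 8 + sumlist([49])
sumlist([49]) = 49 + sumlist([])
sumlist([]) = 0  (base case)
Total: 19 + 8 + 49 + 0 = 76

76


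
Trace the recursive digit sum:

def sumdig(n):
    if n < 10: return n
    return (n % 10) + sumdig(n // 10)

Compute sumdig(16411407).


sumdig(16411407) = 7 + sumdig(1641140)
sumdig(1641140) = 0 + sumdig(164114)
sumdig(164114) = 4 + sumdig(16411)
sumdig(16411) = 1 + sumdig(1641)
sumdig(1641) = 1 + sumdig(164)
sumdig(164) = 4 + sumdig(16)
sumdig(16) = 6 + sumdig(1)
sumdig(1) = 1  (base case)
Total: 7 + 0 + 4 + 1 + 1 + 4 + 6 + 1 = 24

24


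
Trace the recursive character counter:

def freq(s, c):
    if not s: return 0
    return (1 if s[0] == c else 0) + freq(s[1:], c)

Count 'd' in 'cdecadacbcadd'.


s[0]='c' != 'd' -> 0
s[0]='d' == 'd' -> 1
s[0]='e' != 'd' -> 0
s[0]='c' != 'd' -> 0
s[0]='a' != 'd' -> 0
s[0]='d' == 'd' -> 1
s[0]='a' != 'd' -> 0
s[0]='c' != 'd' -> 0
s[0]='b' != 'd' -> 0
s[0]='c' != 'd' -> 0
s[0]='a' != 'd' -> 0
s[0]='d' == 'd' -> 1
s[0]='d' == 'd' -> 1
Sum: 0 + 1 + 0 + 0 + 0 + 1 + 0 + 0 + 0 + 0 + 0 + 1 + 1 = 4

4


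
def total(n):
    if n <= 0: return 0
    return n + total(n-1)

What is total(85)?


total(85)
= 85 + 84 + 83 + 82 + 81 + 80 + 79 + 78 + 77 + 76 + 75 + 74 + 73 + 72 + 71 + 70 + 69 + 68 + 67 + 66 + 65 + 64 + 63 + 62 + 61 + 60 + 59 + 58 + 57 + 56 + 55 + 54 + 53 + 52 + 51 + 50 + 49 + 48 + 47 + 46 + 45 + 44 + 43 + 42 + 41 + 40 + 39 + 38 + 37 + 36 + 35 + 34 + 33 + 32 + 31 + 30 + 29 + 28 + 27 + 26 + 25 + 24 + 23 + 22 + 21 + 20 + 19 + 18 + 17 + 16 + 15 + 14 + 13 + 12 + 11 + 10 + 9 + 8 + 7 + 6 + 5 + 4 + 3 + 2 + 1 + total(0)
= 85 + 84 + 83 + 82 + 81 + 80 + 79 + 78 + 77 + 76 + 75 + 74 + 73 + 72 + 71 + 70 + 69 + 68 + 67 + 66 + 65 + 64 + 63 + 62 + 61 + 60 + 59 + 58 + 57 + 56 + 55 + 54 + 53 + 52 + 51 + 50 + 49 + 48 + 47 + 46 + 45 + 44 + 43 + 42 + 41 + 40 + 39 + 38 + 37 + 36 + 35 + 34 + 33 + 32 + 31 + 30 + 29 + 28 + 27 + 26 + 25 + 24 + 23 + 22 + 21 + 20 + 19 + 18 + 17 + 16 + 15 + 14 + 13 + 12 + 11 + 10 + 9 + 8 + 7 + 6 + 5 + 4 + 3 + 2 + 1 + 0
= 3655

3655


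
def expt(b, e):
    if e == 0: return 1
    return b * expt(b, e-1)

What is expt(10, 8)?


expt(10, 8)
= 10 * expt(10, 7)
= 10 * 10 * expt(10, 6)
= 10 * 10 * 10 * expt(10, 5)
= 10 * 10 * 10 * 10 * expt(10, 4)
= 10 * 10 * 10 * 10 * 10 * expt(10, 3)
= 10 * 10 * 10 * 10 * 10 * 10 * expt(10, 2)
= 10 * 10 * 10 * 10 * 10 * 10 * 10 * expt(10, 1)
= 10 * 10 * 10 * 10 * 10 * 10 * 10 * 10 * expt(10, 0)
= 10 * 10 * 10 * 10 * 10 * 10 * 10 * 10 * 1
= 100000000

100000000


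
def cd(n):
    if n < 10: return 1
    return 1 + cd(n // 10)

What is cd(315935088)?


cd(315935088) = 1 + cd(31593508)
cd(31593508) = 1 + cd(3159350)
cd(3159350) = 1 + cd(315935)
cd(315935) = 1 + cd(31593)
cd(31593) = 1 + cd(3159)
cd(3159) = 1 + cd(315)
cd(315) = 1 + cd(31)
cd(31) = 1 + cd(3)
cd(3) = 1  (base case: 3 < 10)
Unwinding: 1 + 1 + 1 + 1 + 1 + 1 + 1 + 1 + 1 = 9

9


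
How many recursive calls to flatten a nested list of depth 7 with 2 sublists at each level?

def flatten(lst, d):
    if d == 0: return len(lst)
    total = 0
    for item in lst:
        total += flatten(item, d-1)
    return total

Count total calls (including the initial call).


At depth 0 (root): 1 call
At depth 1: each of 1 parents calls flatten on 2 children = 2 calls
At depth 2: each of 2 parents calls flatten on 2 children = 4 calls
At depth 3: each of 4 parents calls flatten on 2 children = 8 calls
At depth 4: each of 8 parents calls flatten on 2 children = 16 calls
At depth 5: each of 16 parents calls flatten on 2 children = 32 calls
At depth 6: each of 32 parents calls flatten on 2 children = 64 calls
At depth 7: each of 64 parents calls flatten on 2 children = 128 calls
Total: 1 + 2 + 4 + 8 + 16 + 32 + 64 + 128 = 255

255


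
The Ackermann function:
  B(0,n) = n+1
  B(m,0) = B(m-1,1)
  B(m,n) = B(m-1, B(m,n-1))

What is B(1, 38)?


B(1, 38) = B(0, B(1, 37))
  B(1, 37) = B(0, B(1, 36))
    B(1, 36) = B(0, B(1, 35))
      B(1, 35) = B(0, B(1, 34))
        B(1, 34) = B(0, B(1, 33))
          B(1, 33) = B(0, B(1, 32))
          B(1, 32) = B(0, B(1, 31))
          B(1, 31) = B(0, B(1, 30))
          B(1, 30) = B(0, B(1, 29))
          B(1, 29) = B(0, B(1, 28))
          B(1, 28) = B(0, B(1, 27))
          B(1, 27) = B(0, B(1, 26))
          B(1, 26) = B(0, B(1, 25))
          B(1, 25) = B(0, B(1, 24))
          B(1, 24) = B(0, B(1, 23))
          B(1, 23) = B(0, B(1, 22))
          B(1, 22) = B(0, B(1, 21))
          B(1, 21) = B(0, B(1, 20))
          B(1, 20) = B(0, B(1, 19))
          B(1, 19) = B(0, B(1, 18))
          B(1, 18) = B(0, B(1, 17))
          B(1, 17) = B(0, B(1, 16))
          B(1, 16) = B(0, B(1, 15))
          B(1, 15) = B(0, B(1, 14))
          B(1, 14) = B(0, B(1, 13))
... (trace truncated)
Result: B(1, 38) = 40

40


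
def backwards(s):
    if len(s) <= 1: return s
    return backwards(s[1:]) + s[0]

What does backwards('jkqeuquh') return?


backwards('jkqeuquh') = backwards('kqeuquh') + 'j'
backwards('kqeuquh') = backwards('qeuquh') + 'k'
backwards('qeuquh') = backwards('euquh') + 'q'
backwards('euquh') = backwards('uquh') + 'e'
backwards('uquh') = backwards('quh') + 'u'
backwards('quh') = backwards('uh') + 'q'
backwards('uh') = backwards('h') + 'u'
backwards('h') = 'h'  (base case)
Concatenating: 'h' + 'u' + 'q' + 'u' + 'e' + 'q' + 'k' + 'j' = 'huqueqkj'

huqueqkj


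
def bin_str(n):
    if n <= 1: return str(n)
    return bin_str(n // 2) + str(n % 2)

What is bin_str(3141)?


bin_str(3141) = bin_str(1570) + '1'
bin_str(1570) = bin_str(785) + '0'
bin_str(785) = bin_str(392) + '1'
bin_str(392) = bin_str(196) + '0'
bin_str(196) = bin_str(98) + '0'
bin_str(98) = bin_str(49) + '0'
bin_str(49) = bin_str(24) + '1'
bin_str(24) = bin_str(12) + '0'
bin_str(12) = bin_str(6) + '0'
bin_str(6) = bin_str(3) + '0'
bin_str(3) = bin_str(1) + '1'
bin_str(1) = '1'  (base case)
Concatenating: '1' + '1' + '0' + '0' + '0' + '1' + '0' + '0' + '0' + '1' + '0' + '1' = '110001000101'

110001000101


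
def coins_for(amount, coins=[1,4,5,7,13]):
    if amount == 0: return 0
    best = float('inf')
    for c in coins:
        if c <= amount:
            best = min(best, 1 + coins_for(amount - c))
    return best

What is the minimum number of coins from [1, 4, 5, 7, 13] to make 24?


Building up with DP:
coins_for(0) = 0
coins_for(1) = min(1+coins_for(0)=1+0=1) = 1
coins_for(2) = min(1+coins_for(1)=1+1=2) = 2
coins_for(3) = min(1+coins_for(2)=1+2=3) = 3
coins_for(4) = min(1+coins_for(3)=1+3=4, 1+coins_for(0)=1+0=1) = 1
coins_for(5) = min(1+coins_for(4)=1+1=2, 1+coins_for(1)=1+1=2, 1+coins_for(0)=1+0=1) = 1
coins_for(6) = min(1+coins_for(5)=1+1=2, 1+coins_for(2)=1+2=3, 1+coins_for(1)=1+1=2) = 2
coins_for(7) = min(1+coins_for(6)=1+2=3, 1+coins_for(3)=1+3=4, 1+coins_for(2)=1+2=3, 1+coins_for(0)=1+0=1) = 1
coins_for(8) = min(1+coins_for(7)=1+1=2, 1+coins_for(4)=1+1=2, 1+coins_for(3)=1+3=4, 1+coins_for(1)=1+1=2) = 2
coins_for(9) = min(1+coins_for(8)=1+2=3, 1+coins_for(5)=1+1=2, 1+coins_for(4)=1+1=2, 1+coins_for(2)=1+2=3) = 2
coins_for(10) = min(1+coins_for(9)=1+2=3, 1+coins_for(6)=1+2=3, 1+coins_for(5)=1+1=2, 1+coins_for(3)=1+3=4) = 2
coins_for(11) = min(1+coins_for(10)=1+2=3, 1+coins_for(7)=1+1=2, 1+coins_for(6)=1+2=3, 1+coins_for(4)=1+1=2) = 2
coins_for(12) = min(1+coins_for(11)=1+2=3, 1+coins_for(8)=1+2=3, 1+coins_for(7)=1+1=2, 1+coins_for(5)=1+1=2) = 2
coins_for(13) = min(1+coins_for(12)=1+2=3, 1+coins_for(9)=1+2=3, 1+coins_for(8)=1+2=3, 1+coins_for(6)=1+2=3, 1+coins_for(0)=1+0=1) = 1
coins_for(14) = min(1+coins_for(13)=1+1=2, 1+coins_for(10)=1+2=3, 1+coins_for(9)=1+2=3, 1+coins_for(7)=1+1=2, 1+coins_for(1)=1+1=2) = 2
coins_for(15) = min(1+coins_for(14)=1+2=3, 1+coins_for(11)=1+2=3, 1+coins_for(10)=1+2=3, 1+coins_for(8)=1+2=3, 1+coins_for(2)=1+2=3) = 3
coins_for(16) = min(1+coins_for(15)=1+3=4, 1+coins_for(12)=1+2=3, 1+coins_for(11)=1+2=3, 1+coins_for(9)=1+2=3, 1+coins_for(3)=1+3=4) = 3
coins_for(17) = min(1+coins_for(16)=1+3=4, 1+coins_for(13)=1+1=2, 1+coins_for(12)=1+2=3, 1+coins_for(10)=1+2=3, 1+coins_for(4)=1+1=2) = 2
coins_for(18) = min(1+coins_for(17)=1+2=3, 1+coins_for(14)=1+2=3, 1+coins_for(13)=1+1=2, 1+coins_for(11)=1+2=3, 1+coins_for(5)=1+1=2) = 2
coins_for(19) = min(1+coins_for(18)=1+2=3, 1+coins_for(15)=1+3=4, 1+coins_for(14)=1+2=3, 1+coins_for(12)=1+2=3, 1+coins_for(6)=1+2=3) = 3
coins_for(20) = min(1+coins_for(19)=1+3=4, 1+coins_for(16)=1+3=4, 1+coins_for(15)=1+3=4, 1+coins_for(13)=1+1=2, 1+coins_for(7)=1+1=2) = 2
coins_for(21) = min(1+coins_for(20)=1+2=3, 1+coins_for(17)=1+2=3, 1+coins_for(16)=1+3=4, 1+coins_for(14)=1+2=3, 1+coins_for(8)=1+2=3) = 3
coins_for(22) = min(1+coins_for(21)=1+3=4, 1+coins_for(18)=1+2=3, 1+coins_for(17)=1+2=3, 1+coins_for(15)=1+3=4, 1+coins_for(9)=1+2=3) = 3
coins_for(23) = min(1+coins_for(22)=1+3=4, 1+coins_for(19)=1+3=4, 1+coins_for(18)=1+2=3, 1+coins_for(16)=1+3=4, 1+coins_for(10)=1+2=3) = 3
coins_for(24) = min(1+coins_for(23)=1+3=4, 1+coins_for(20)=1+2=3, 1+coins_for(19)=1+3=4, 1+coins_for(17)=1+2=3, 1+coins_for(11)=1+2=3) = 3

3


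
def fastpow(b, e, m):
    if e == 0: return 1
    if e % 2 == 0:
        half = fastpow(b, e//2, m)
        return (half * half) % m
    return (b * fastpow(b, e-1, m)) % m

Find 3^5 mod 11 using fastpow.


fastpow(3, 5, 11): e is odd, compute fastpow(3, 4, 11)
  fastpow(3, 4, 11): e is even, compute fastpow(3, 2, 11)
    fastpow(3, 2, 11): e is even, compute fastpow(3, 1, 11)
      fastpow(3, 1, 11): e is odd, compute fastpow(3, 0, 11)
        fastpow(3, 0, 11) = 1
      (3 * 1) % 11 = 3
    half=3, (3*3) % 11 = 9
  half=9, (9*9) % 11 = 4
(3 * 4) % 11 = 1

1


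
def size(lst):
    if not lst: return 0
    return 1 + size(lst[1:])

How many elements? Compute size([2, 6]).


size([2, 6]) = 1 + size([6])
size([6]) = 1 + size([])
size([]) = 0  (base case)
Unwinding: 1 + 1 + 0 = 2

2


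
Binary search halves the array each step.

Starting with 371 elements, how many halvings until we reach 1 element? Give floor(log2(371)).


371 / 2 = 185
185 / 2 = 92
92 / 2 = 46
46 / 2 = 23
23 / 2 = 11
11 / 2 = 5
5 / 2 = 2
2 / 2 = 1
Reached 1 after 8 halvings

8


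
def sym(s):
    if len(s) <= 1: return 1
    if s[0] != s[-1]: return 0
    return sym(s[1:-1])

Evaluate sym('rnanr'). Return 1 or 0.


sym('rnanr'): s[0]='r' == s[-1]='r' -> check sym('nan')
sym('nan'): s[0]='n' == s[-1]='n' -> check sym('a')
sym('a'): len <= 1 -> return 1  (base case)
Result: 1 (palindrome)

1


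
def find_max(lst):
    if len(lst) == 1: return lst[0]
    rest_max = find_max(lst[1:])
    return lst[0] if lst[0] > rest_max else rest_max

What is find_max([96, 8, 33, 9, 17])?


find_max([96, 8, 33, 9, 17]): compare 96 with find_max([8, 33, 9, 17])
find_max([8, 33, 9, 17]): compare 8 with find_max([33, 9, 17])
find_max([33, 9, 17]): compare 33 with find_max([9, 17])
find_max([9, 17]): compare 9 with find_max([17])
find_max([17]) = 17  (base case)
Compare 9 with 17 -> 17
Compare 33 with 17 -> 33
Compare 8 with 33 -> 33
Compare 96 with 33 -> 96

96


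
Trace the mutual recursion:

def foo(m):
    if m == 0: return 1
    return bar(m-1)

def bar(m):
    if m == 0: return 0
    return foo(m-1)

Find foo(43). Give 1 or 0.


foo(43) = bar(42)
bar(42) = foo(41)
foo(41) = bar(40)
bar(40) = foo(39)
foo(39) = bar(38)
bar(38) = foo(37)
foo(37) = bar(36)
bar(36) = foo(35)
foo(35) = bar(34)
bar(34) = foo(33)
foo(33) = bar(32)
bar(32) = foo(31)
foo(31) = bar(30)
bar(30) = foo(29)
foo(29) = bar(28)
bar(28) = foo(27)
foo(27) = bar(26)
bar(26) = foo(25)
foo(25) = bar(24)
bar(24) = foo(23)
foo(23) = bar(22)
bar(22) = foo(21)
foo(21) = bar(20)
bar(20) = foo(19)
foo(19) = bar(18)
bar(18) = foo(17)
foo(17) = bar(16)
bar(16) = foo(15)
foo(15) = bar(14)
bar(14) = foo(13)
foo(13) = bar(12)
bar(12) = foo(11)
foo(11) = bar(10)
bar(10) = foo(9)
foo(9) = bar(8)
bar(8) = foo(7)
foo(7) = bar(6)
bar(6) = foo(5)
foo(5) = bar(4)
bar(4) = foo(3)
foo(3) = bar(2)
bar(2) = foo(1)
foo(1) = bar(0)
bar(0) = 0  (base case)
Result: 0

0


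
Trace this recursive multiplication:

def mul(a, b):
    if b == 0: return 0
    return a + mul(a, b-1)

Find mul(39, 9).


mul(39, 9) = 39 + mul(39, 8)
mul(39, 8) = 39 + mul(39, 7)
mul(39, 7) = 39 + mul(39, 6)
mul(39, 6) = 39 + mul(39, 5)
mul(39, 5) = 39 + mul(39, 4)
mul(39, 4) = 39 + mul(39, 3)
mul(39, 3) = 39 + mul(39, 2)
mul(39, 2) = 39 + mul(39, 1)
mul(39, 1) = 39 + mul(39, 0)
mul(39, 0) = 0  (base case)
Total: 39 + 39 + 39 + 39 + 39 + 39 + 39 + 39 + 39 + 0 = 351

351


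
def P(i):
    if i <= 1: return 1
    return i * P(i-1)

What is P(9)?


P(9)
= 9 * P(8)
= 9 * 8 * P(7)
= 9 * 8 * 7 * P(6)
= 9 * 8 * 7 * 6 * P(5)
= 9 * 8 * 7 * 6 * 5 * P(4)
= 9 * 8 * 7 * 6 * 5 * 4 * P(3)
= 9 * 8 * 7 * 6 * 5 * 4 * 3 * P(2)
= 9 * 8 * 7 * 6 * 5 * 4 * 3 * 2 * P(1)
= 9 * 8 * 7 * 6 * 5 * 4 * 3 * 2 * 1
= 362880

362880


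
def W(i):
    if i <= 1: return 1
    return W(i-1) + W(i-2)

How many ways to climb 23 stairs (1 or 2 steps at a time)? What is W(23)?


Building up from base cases:
W(0) = 1
W(1) = 1
W(2) = W(1) + W(0) = 1 + 1 = 2
W(3) = W(2) + W(1) = 2 + 1 = 3
W(4) = W(3) + W(2) = 3 + 2 = 5
W(5) = W(4) + W(3) = 5 + 3 = 8
W(6) = W(5) + W(4) = 8 + 5 = 13
W(7) = W(6) + W(5) = 13 + 8 = 21
W(8) = W(7) + W(6) = 21 + 13 = 34
W(9) = W(8) + W(7) = 34 + 21 = 55
W(10) = W(9) + W(8) = 55 + 34 = 89
W(11) = W(10) + W(9) = 89 + 55 = 144
W(12) = W(11) + W(10) = 144 + 89 = 233
W(13) = W(12) + W(11) = 233 + 144 = 377
W(14) = W(13) + W(12) = 377 + 233 = 610
W(15) = W(14) + W(13) = 610 + 377 = 987
W(16) = W(15) + W(14) = 987 + 610 = 1597
W(17) = W(16) + W(15) = 1597 + 987 = 2584
W(18) = W(17) + W(16) = 2584 + 1597 = 4181
W(19) = W(18) + W(17) = 4181 + 2584 = 6765
W(20) = W(19) + W(18) = 6765 + 4181 = 10946
W(21) = W(20) + W(19) = 10946 + 6765 = 17711
W(22) = W(21) + W(20) = 17711 + 10946 = 28657
W(23) = W(22) + W(21) = 28657 + 17711 = 46368

46368


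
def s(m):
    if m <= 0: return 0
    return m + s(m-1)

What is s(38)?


s(38)
= 38 + 37 + 36 + 35 + 34 + 33 + 32 + 31 + 30 + 29 + 28 + 27 + 26 + 25 + 24 + 23 + 22 + 21 + 20 + 19 + 18 + 17 + 16 + 15 + 14 + 13 + 12 + 11 + 10 + 9 + 8 + 7 + 6 + 5 + 4 + 3 + 2 + 1 + s(0)
= 38 + 37 + 36 + 35 + 34 + 33 + 32 + 31 + 30 + 29 + 28 + 27 + 26 + 25 + 24 + 23 + 22 + 21 + 20 + 19 + 18 + 17 + 16 + 15 + 14 + 13 + 12 + 11 + 10 + 9 + 8 + 7 + 6 + 5 + 4 + 3 + 2 + 1 + 0
= 741

741


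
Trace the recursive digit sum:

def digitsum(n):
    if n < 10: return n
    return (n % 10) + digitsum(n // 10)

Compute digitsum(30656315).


digitsum(30656315) = 5 + digitsum(3065631)
digitsum(3065631) = 1 + digitsum(306563)
digitsum(306563) = 3 + digitsum(30656)
digitsum(30656) = 6 + digitsum(3065)
digitsum(3065) = 5 + digitsum(306)
digitsum(306) = 6 + digitsum(30)
digitsum(30) = 0 + digitsum(3)
digitsum(3) = 3  (base case)
Total: 5 + 1 + 3 + 6 + 5 + 6 + 0 + 3 = 29

29


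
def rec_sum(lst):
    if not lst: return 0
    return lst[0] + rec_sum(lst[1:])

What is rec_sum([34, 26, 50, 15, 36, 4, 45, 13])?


rec_sum([34, 26, 50, 15, 36, 4, 45, 13]) = 34 + rec_sum([26, 50, 15, 36, 4, 45, 13])
rec_sum([26, 50, 15, 36, 4, 45, 13]) = 26 + rec_sum([50, 15, 36, 4, 45, 13])
rec_sum([50, 15, 36, 4, 45, 13]) = 50 + rec_sum([15, 36, 4, 45, 13])
rec_sum([15, 36, 4, 45, 13]) = 15 + rec_sum([36, 4, 45, 13])
rec_sum([36, 4, 45, 13]) = 36 + rec_sum([4, 45, 13])
rec_sum([4, 45, 13]) = 4 + rec_sum([45, 13])
rec_sum([45, 13]) = 45 + rec_sum([13])
rec_sum([13]) = 13 + rec_sum([])
rec_sum([]) = 0  (base case)
Total: 34 + 26 + 50 + 15 + 36 + 4 + 45 + 13 + 0 = 223

223


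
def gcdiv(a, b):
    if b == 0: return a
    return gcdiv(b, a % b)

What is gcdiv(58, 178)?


gcdiv(58, 178) = gcdiv(178, 58)
gcdiv(178, 58) = gcdiv(58, 4)
gcdiv(58, 4) = gcdiv(4, 2)
gcdiv(4, 2) = gcdiv(2, 0)
gcdiv(2, 0) = 2  (base case)

2


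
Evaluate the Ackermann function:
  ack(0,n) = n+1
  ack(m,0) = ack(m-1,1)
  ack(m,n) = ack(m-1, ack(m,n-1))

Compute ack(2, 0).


ack(2, 0) = ack(1, 1)
  ack(1, 1) = ack(0, ack(1, 0))
    ack(1, 0) = ack(0, 1)
      ack(0, 1) = 2
    = ack(0, 2)
    ack(0, 2) = 3
Result: ack(2, 0) = 3

3


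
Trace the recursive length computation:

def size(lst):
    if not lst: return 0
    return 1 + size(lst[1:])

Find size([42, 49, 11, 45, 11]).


size([42, 49, 11, 45, 11]) = 1 + size([49, 11, 45, 11])
size([49, 11, 45, 11]) = 1 + size([11, 45, 11])
size([11, 45, 11]) = 1 + size([45, 11])
size([45, 11]) = 1 + size([11])
size([11]) = 1 + size([])
size([]) = 0  (base case)
Unwinding: 1 + 1 + 1 + 1 + 1 + 0 = 5

5


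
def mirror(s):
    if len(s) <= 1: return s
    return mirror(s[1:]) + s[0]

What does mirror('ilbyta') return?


mirror('ilbyta') = mirror('lbyta') + 'i'
mirror('lbyta') = mirror('byta') + 'l'
mirror('byta') = mirror('yta') + 'b'
mirror('yta') = mirror('ta') + 'y'
mirror('ta') = mirror('a') + 't'
mirror('a') = 'a'  (base case)
Concatenating: 'a' + 't' + 'y' + 'b' + 'l' + 'i' = 'atybli'

atybli


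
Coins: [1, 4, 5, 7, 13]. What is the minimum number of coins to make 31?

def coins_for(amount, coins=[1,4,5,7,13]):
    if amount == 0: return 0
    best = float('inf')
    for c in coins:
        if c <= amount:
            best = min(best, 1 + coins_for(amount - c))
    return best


Building up with DP:
coins_for(0) = 0
coins_for(1) = min(1+coins_for(0)=1+0=1) = 1
coins_for(2) = min(1+coins_for(1)=1+1=2) = 2
coins_for(3) = min(1+coins_for(2)=1+2=3) = 3
coins_for(4) = min(1+coins_for(3)=1+3=4, 1+coins_for(0)=1+0=1) = 1
coins_for(5) = min(1+coins_for(4)=1+1=2, 1+coins_for(1)=1+1=2, 1+coins_for(0)=1+0=1) = 1
coins_for(6) = min(1+coins_for(5)=1+1=2, 1+coins_for(2)=1+2=3, 1+coins_for(1)=1+1=2) = 2
coins_for(7) = min(1+coins_for(6)=1+2=3, 1+coins_for(3)=1+3=4, 1+coins_for(2)=1+2=3, 1+coins_for(0)=1+0=1) = 1
coins_for(8) = min(1+coins_for(7)=1+1=2, 1+coins_for(4)=1+1=2, 1+coins_for(3)=1+3=4, 1+coins_for(1)=1+1=2) = 2
coins_for(9) = min(1+coins_for(8)=1+2=3, 1+coins_for(5)=1+1=2, 1+coins_for(4)=1+1=2, 1+coins_for(2)=1+2=3) = 2
coins_for(10) = min(1+coins_for(9)=1+2=3, 1+coins_for(6)=1+2=3, 1+coins_for(5)=1+1=2, 1+coins_for(3)=1+3=4) = 2
coins_for(11) = min(1+coins_for(10)=1+2=3, 1+coins_for(7)=1+1=2, 1+coins_for(6)=1+2=3, 1+coins_for(4)=1+1=2) = 2
coins_for(12) = min(1+coins_for(11)=1+2=3, 1+coins_for(8)=1+2=3, 1+coins_for(7)=1+1=2, 1+coins_for(5)=1+1=2) = 2
coins_for(13) = min(1+coins_for(12)=1+2=3, 1+coins_for(9)=1+2=3, 1+coins_for(8)=1+2=3, 1+coins_for(6)=1+2=3, 1+coins_for(0)=1+0=1) = 1
coins_for(14) = min(1+coins_for(13)=1+1=2, 1+coins_for(10)=1+2=3, 1+coins_for(9)=1+2=3, 1+coins_for(7)=1+1=2, 1+coins_for(1)=1+1=2) = 2
coins_for(15) = min(1+coins_for(14)=1+2=3, 1+coins_for(11)=1+2=3, 1+coins_for(10)=1+2=3, 1+coins_for(8)=1+2=3, 1+coins_for(2)=1+2=3) = 3
coins_for(16) = min(1+coins_for(15)=1+3=4, 1+coins_for(12)=1+2=3, 1+coins_for(11)=1+2=3, 1+coins_for(9)=1+2=3, 1+coins_for(3)=1+3=4) = 3
coins_for(17) = min(1+coins_for(16)=1+3=4, 1+coins_for(13)=1+1=2, 1+coins_for(12)=1+2=3, 1+coins_for(10)=1+2=3, 1+coins_for(4)=1+1=2) = 2
coins_for(18) = min(1+coins_for(17)=1+2=3, 1+coins_for(14)=1+2=3, 1+coins_for(13)=1+1=2, 1+coins_for(11)=1+2=3, 1+coins_for(5)=1+1=2) = 2
coins_for(19) = min(1+coins_for(18)=1+2=3, 1+coins_for(15)=1+3=4, 1+coins_for(14)=1+2=3, 1+coins_for(12)=1+2=3, 1+coins_for(6)=1+2=3) = 3
coins_for(20) = min(1+coins_for(19)=1+3=4, 1+coins_for(16)=1+3=4, 1+coins_for(15)=1+3=4, 1+coins_for(13)=1+1=2, 1+coins_for(7)=1+1=2) = 2
coins_for(21) = min(1+coins_for(20)=1+2=3, 1+coins_for(17)=1+2=3, 1+coins_for(16)=1+3=4, 1+coins_for(14)=1+2=3, 1+coins_for(8)=1+2=3) = 3
coins_for(22) = min(1+coins_for(21)=1+3=4, 1+coins_for(18)=1+2=3, 1+coins_for(17)=1+2=3, 1+coins_for(15)=1+3=4, 1+coins_for(9)=1+2=3) = 3
coins_for(23) = min(1+coins_for(22)=1+3=4, 1+coins_for(19)=1+3=4, 1+coins_for(18)=1+2=3, 1+coins_for(16)=1+3=4, 1+coins_for(10)=1+2=3) = 3
coins_for(24) = min(1+coins_for(23)=1+3=4, 1+coins_for(20)=1+2=3, 1+coins_for(19)=1+3=4, 1+coins_for(17)=1+2=3, 1+coins_for(11)=1+2=3) = 3
coins_for(25) = min(1+coins_for(24)=1+3=4, 1+coins_for(21)=1+3=4, 1+coins_for(20)=1+2=3, 1+coins_for(18)=1+2=3, 1+coins_for(12)=1+2=3) = 3
coins_for(26) = min(1+coins_for(25)=1+3=4, 1+coins_for(22)=1+3=4, 1+coins_for(21)=1+3=4, 1+coins_for(19)=1+3=4, 1+coins_for(13)=1+1=2) = 2
coins_for(27) = min(1+coins_for(26)=1+2=3, 1+coins_for(23)=1+3=4, 1+coins_for(22)=1+3=4, 1+coins_for(20)=1+2=3, 1+coins_for(14)=1+2=3) = 3
coins_for(28) = min(1+coins_for(27)=1+3=4, 1+coins_for(24)=1+3=4, 1+coins_for(23)=1+3=4, 1+coins_for(21)=1+3=4, 1+coins_for(15)=1+3=4) = 4
coins_for(29) = min(1+coins_for(28)=1+4=5, 1+coins_for(25)=1+3=4, 1+coins_for(24)=1+3=4, 1+coins_for(22)=1+3=4, 1+coins_for(16)=1+3=4) = 4
coins_for(30) = min(1+coins_for(29)=1+4=5, 1+coins_for(26)=1+2=3, 1+coins_for(25)=1+3=4, 1+coins_for(23)=1+3=4, 1+coins_for(17)=1+2=3) = 3
coins_for(31) = min(1+coins_for(30)=1+3=4, 1+coins_for(27)=1+3=4, 1+coins_for(26)=1+2=3, 1+coins_for(24)=1+3=4, 1+coins_for(18)=1+2=3) = 3

3


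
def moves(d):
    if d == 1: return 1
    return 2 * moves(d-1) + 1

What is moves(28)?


moves(28) = 2 * moves(27) + 1
moves(27) = 2 * moves(26) + 1
moves(26) = 2 * moves(25) + 1
moves(25) = 2 * moves(24) + 1
moves(24) = 2 * moves(23) + 1
moves(23) = 2 * moves(22) + 1
moves(22) = 2 * moves(21) + 1
moves(21) = 2 * moves(20) + 1
moves(20) = 2 * moves(19) + 1
moves(19) = 2 * moves(18) + 1
moves(18) = 2 * moves(17) + 1
moves(17) = 2 * moves(16) + 1
moves(16) = 2 * moves(15) + 1
moves(15) = 2 * moves(14) + 1
moves(14) = 2 * moves(13) + 1
moves(13) = 2 * moves(12) + 1
moves(12) = 2 * moves(11) + 1
moves(11) = 2 * moves(10) + 1
moves(10) = 2 * moves(9) + 1
moves(9) = 2 * moves(8) + 1
moves(8) = 2 * moves(7) + 1
moves(7) = 2 * moves(6) + 1
moves(6) = 2 * moves(5) + 1
moves(5) = 2 * moves(4) + 1
moves(4) = 2 * moves(3) + 1
moves(3) = 2 * moves(2) + 1
moves(2) = 2 * moves(1) + 1
moves(1) = 1  (base case)
moves(2) = 2 * 1 + 1 = 3
moves(3) = 2 * 3 + 1 = 7
moves(4) = 2 * 7 + 1 = 15
moves(5) = 2 * 15 + 1 = 31
moves(6) = 2 * 31 + 1 = 63
moves(7) = 2 * 63 + 1 = 127
moves(8) = 2 * 127 + 1 = 255
moves(9) = 2 * 255 + 1 = 511
moves(10) = 2 * 511 + 1 = 1023
moves(11) = 2 * 1023 + 1 = 2047
moves(12) = 2 * 2047 + 1 = 4095
moves(13) = 2 * 4095 + 1 = 8191
moves(14) = 2 * 8191 + 1 = 16383
moves(15) = 2 * 16383 + 1 = 32767
moves(16) = 2 * 32767 + 1 = 65535
moves(17) = 2 * 65535 + 1 = 131071
moves(18) = 2 * 131071 + 1 = 262143
moves(19) = 2 * 262143 + 1 = 524287
moves(20) = 2 * 524287 + 1 = 1048575
moves(21) = 2 * 1048575 + 1 = 2097151
moves(22) = 2 * 2097151 + 1 = 4194303
moves(23) = 2 * 4194303 + 1 = 8388607
moves(24) = 2 * 8388607 + 1 = 16777215
moves(25) = 2 * 16777215 + 1 = 33554431
moves(26) = 2 * 33554431 + 1 = 67108863
moves(27) = 2 * 67108863 + 1 = 134217727
moves(28) = 2 * 134217727 + 1 = 268435455

268435455


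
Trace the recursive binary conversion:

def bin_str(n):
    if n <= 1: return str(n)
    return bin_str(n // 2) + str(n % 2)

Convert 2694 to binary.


bin_str(2694) = bin_str(1347) + '0'
bin_str(1347) = bin_str(673) + '1'
bin_str(673) = bin_str(336) + '1'
bin_str(336) = bin_str(168) + '0'
bin_str(168) = bin_str(84) + '0'
bin_str(84) = bin_str(42) + '0'
bin_str(42) = bin_str(21) + '0'
bin_str(21) = bin_str(10) + '1'
bin_str(10) = bin_str(5) + '0'
bin_str(5) = bin_str(2) + '1'
bin_str(2) = bin_str(1) + '0'
bin_str(1) = '1'  (base case)
Concatenating: '1' + '0' + '1' + '0' + '1' + '0' + '0' + '0' + '0' + '1' + '1' + '0' = '101010000110'

101010000110


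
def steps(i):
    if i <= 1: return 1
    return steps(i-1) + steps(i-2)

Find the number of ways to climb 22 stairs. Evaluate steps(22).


Building up from base cases:
steps(0) = 1
steps(1) = 1
steps(2) = steps(1) + steps(0) = 1 + 1 = 2
steps(3) = steps(2) + steps(1) = 2 + 1 = 3
steps(4) = steps(3) + steps(2) = 3 + 2 = 5
steps(5) = steps(4) + steps(3) = 5 + 3 = 8
steps(6) = steps(5) + steps(4) = 8 + 5 = 13
steps(7) = steps(6) + steps(5) = 13 + 8 = 21
steps(8) = steps(7) + steps(6) = 21 + 13 = 34
steps(9) = steps(8) + steps(7) = 34 + 21 = 55
steps(10) = steps(9) + steps(8) = 55 + 34 = 89
steps(11) = steps(10) + steps(9) = 89 + 55 = 144
steps(12) = steps(11) + steps(10) = 144 + 89 = 233
steps(13) = steps(12) + steps(11) = 233 + 144 = 377
steps(14) = steps(13) + steps(12) = 377 + 233 = 610
steps(15) = steps(14) + steps(13) = 610 + 377 = 987
steps(16) = steps(15) + steps(14) = 987 + 610 = 1597
steps(17) = steps(16) + steps(15) = 1597 + 987 = 2584
steps(18) = steps(17) + steps(16) = 2584 + 1597 = 4181
steps(19) = steps(18) + steps(17) = 4181 + 2584 = 6765
steps(20) = steps(19) + steps(18) = 6765 + 4181 = 10946
steps(21) = steps(20) + steps(19) = 10946 + 6765 = 17711
steps(22) = steps(21) + steps(20) = 17711 + 10946 = 28657

28657


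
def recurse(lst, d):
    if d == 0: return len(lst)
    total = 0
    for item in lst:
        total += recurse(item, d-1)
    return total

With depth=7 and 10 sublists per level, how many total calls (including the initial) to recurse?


At depth 0 (root): 1 call
At depth 1: each of 1 parents calls recurse on 10 children = 10 calls
At depth 2: each of 10 parents calls recurse on 10 children = 100 calls
At depth 3: each of 100 parents calls recurse on 10 children = 1000 calls
At depth 4: each of 1000 parents calls recurse on 10 children = 10000 calls
At depth 5: each of 10000 parents calls recurse on 10 children = 100000 calls
At depth 6: each of 100000 parents calls recurse on 10 children = 1000000 calls
At depth 7: each of 1000000 parents calls recurse on 10 children = 10000000 calls
Total: 1 + 10 + 100 + 1000 + 10000 + 100000 + 1000000 + 10000000 = 11111111

11111111


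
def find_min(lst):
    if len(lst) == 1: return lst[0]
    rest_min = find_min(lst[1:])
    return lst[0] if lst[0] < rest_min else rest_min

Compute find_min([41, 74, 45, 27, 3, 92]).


find_min([41, 74, 45, 27, 3, 92]): compare 41 with find_min([74, 45, 27, 3, 92])
find_min([74, 45, 27, 3, 92]): compare 74 with find_min([45, 27, 3, 92])
find_min([45, 27, 3, 92]): compare 45 with find_min([27, 3, 92])
find_min([27, 3, 92]): compare 27 with find_min([3, 92])
find_min([3, 92]): compare 3 with find_min([92])
find_min([92]) = 92  (base case)
Compare 3 with 92 -> 3
Compare 27 with 3 -> 3
Compare 45 with 3 -> 3
Compare 74 with 3 -> 3
Compare 41 with 3 -> 3

3


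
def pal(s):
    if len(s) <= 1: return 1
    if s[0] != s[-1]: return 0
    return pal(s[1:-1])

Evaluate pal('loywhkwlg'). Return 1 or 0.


pal('loywhkwlg'): s[0]='l' != s[-1]='g' -> return 0
Result: 0 (not a palindrome)

0


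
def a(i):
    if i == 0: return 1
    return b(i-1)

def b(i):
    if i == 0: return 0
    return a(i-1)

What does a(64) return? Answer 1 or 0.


a(64) = b(63)
b(63) = a(62)
a(62) = b(61)
b(61) = a(60)
a(60) = b(59)
b(59) = a(58)
a(58) = b(57)
b(57) = a(56)
a(56) = b(55)
b(55) = a(54)
a(54) = b(53)
b(53) = a(52)
a(52) = b(51)
b(51) = a(50)
a(50) = b(49)
b(49) = a(48)
a(48) = b(47)
b(47) = a(46)
a(46) = b(45)
b(45) = a(44)
a(44) = b(43)
b(43) = a(42)
a(42) = b(41)
b(41) = a(40)
a(40) = b(39)
b(39) = a(38)
a(38) = b(37)
b(37) = a(36)
a(36) = b(35)
b(35) = a(34)
a(34) = b(33)
b(33) = a(32)
a(32) = b(31)
b(31) = a(30)
a(30) = b(29)
b(29) = a(28)
a(28) = b(27)
b(27) = a(26)
a(26) = b(25)
b(25) = a(24)
a(24) = b(23)
b(23) = a(22)
a(22) = b(21)
b(21) = a(20)
a(20) = b(19)
b(19) = a(18)
a(18) = b(17)
b(17) = a(16)
a(16) = b(15)
b(15) = a(14)
a(14) = b(13)
b(13) = a(12)
a(12) = b(11)
b(11) = a(10)
a(10) = b(9)
b(9) = a(8)
a(8) = b(7)
b(7) = a(6)
a(6) = b(5)
b(5) = a(4)
a(4) = b(3)
b(3) = a(2)
a(2) = b(1)
b(1) = a(0)
a(0) = 1  (base case)
Result: 1

1


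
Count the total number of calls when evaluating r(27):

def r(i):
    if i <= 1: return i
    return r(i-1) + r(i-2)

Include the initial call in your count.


Let C(n) = total calls for r(n)
C(0) = 1, C(1) = 1
C(2) = 1 + C(1) + C(0) = 1 + 1 + 1 = 3
C(3) = 1 + C(2) + C(1) = 1 + 3 + 1 = 5
C(4) = 1 + C(3) + C(2) = 1 + 5 + 3 = 9
C(5) = 1 + C(4) + C(3) = 1 + 9 + 5 = 15
C(6) = 1 + C(5) + C(4) = 1 + 15 + 9 = 25
C(7) = 1 + C(6) + C(5) = 1 + 25 + 15 = 41
C(8) = 1 + C(7) + C(6) = 1 + 41 + 25 = 67
C(9) = 1 + C(8) + C(7) = 1 + 67 + 41 = 109
C(10) = 1 + C(9) + C(8) = 1 + 109 + 67 = 177
C(11) = 1 + C(10) + C(9) = 1 + 177 + 109 = 287
C(12) = 1 + C(11) + C(10) = 1 + 287 + 177 = 465
C(13) = 1 + C(12) + C(11) = 1 + 465 + 287 = 753
C(14) = 1 + C(13) + C(12) = 1 + 753 + 465 = 1219
C(15) = 1 + C(14) + C(13) = 1 + 1219 + 753 = 1973
C(16) = 1 + C(15) + C(14) = 1 + 1973 + 1219 = 3193
C(17) = 1 + C(16) + C(15) = 1 + 3193 + 1973 = 5167
C(18) = 1 + C(17) + C(16) = 1 + 5167 + 3193 = 8361
C(19) = 1 + C(18) + C(17) = 1 + 8361 + 5167 = 13529
C(20) = 1 + C(19) + C(18) = 1 + 13529 + 8361 = 21891
C(21) = 1 + C(20) + C(19) = 1 + 21891 + 13529 = 35421
C(22) = 1 + C(21) + C(20) = 1 + 35421 + 21891 = 57313
C(23) = 1 + C(22) + C(21) = 1 + 57313 + 35421 = 92735
C(24) = 1 + C(23) + C(22) = 1 + 92735 + 57313 = 150049
C(25) = 1 + C(24) + C(23) = 1 + 150049 + 92735 = 242785
C(26) = 1 + C(25) + C(24) = 1 + 242785 + 150049 = 392835
C(27) = 1 + C(26) + C(25) = 1 + 392835 + 242785 = 635621

635621


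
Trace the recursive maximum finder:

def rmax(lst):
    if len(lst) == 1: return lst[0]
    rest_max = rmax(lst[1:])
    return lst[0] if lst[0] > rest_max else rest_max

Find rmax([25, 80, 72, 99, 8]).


rmax([25, 80, 72, 99, 8]): compare 25 with rmax([80, 72, 99, 8])
rmax([80, 72, 99, 8]): compare 80 with rmax([72, 99, 8])
rmax([72, 99, 8]): compare 72 with rmax([99, 8])
rmax([99, 8]): compare 99 with rmax([8])
rmax([8]) = 8  (base case)
Compare 99 with 8 -> 99
Compare 72 with 99 -> 99
Compare 80 with 99 -> 99
Compare 25 with 99 -> 99

99


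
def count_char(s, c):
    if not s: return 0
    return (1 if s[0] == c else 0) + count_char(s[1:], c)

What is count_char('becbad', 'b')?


s[0]='b' == 'b' -> 1
s[0]='e' != 'b' -> 0
s[0]='c' != 'b' -> 0
s[0]='b' == 'b' -> 1
s[0]='a' != 'b' -> 0
s[0]='d' != 'b' -> 0
Sum: 1 + 0 + 0 + 1 + 0 + 0 = 2

2


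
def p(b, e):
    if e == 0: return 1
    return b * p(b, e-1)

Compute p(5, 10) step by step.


p(5, 10)
= 5 * p(5, 9)
= 5 * 5 * p(5, 8)
= 5 * 5 * 5 * p(5, 7)
= 5 * 5 * 5 * 5 * p(5, 6)
= 5 * 5 * 5 * 5 * 5 * p(5, 5)
= 5 * 5 * 5 * 5 * 5 * 5 * p(5, 4)
= 5 * 5 * 5 * 5 * 5 * 5 * 5 * p(5, 3)
= 5 * 5 * 5 * 5 * 5 * 5 * 5 * 5 * p(5, 2)
= 5 * 5 * 5 * 5 * 5 * 5 * 5 * 5 * 5 * p(5, 1)
= 5 * 5 * 5 * 5 * 5 * 5 * 5 * 5 * 5 * 5 * p(5, 0)
= 5 * 5 * 5 * 5 * 5 * 5 * 5 * 5 * 5 * 5 * 1
= 9765625

9765625


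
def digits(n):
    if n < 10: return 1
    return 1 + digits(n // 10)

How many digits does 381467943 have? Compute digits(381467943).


digits(381467943) = 1 + digits(38146794)
digits(38146794) = 1 + digits(3814679)
digits(3814679) = 1 + digits(381467)
digits(381467) = 1 + digits(38146)
digits(38146) = 1 + digits(3814)
digits(3814) = 1 + digits(381)
digits(381) = 1 + digits(38)
digits(38) = 1 + digits(3)
digits(3) = 1  (base case: 3 < 10)
Unwinding: 1 + 1 + 1 + 1 + 1 + 1 + 1 + 1 + 1 = 9

9
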